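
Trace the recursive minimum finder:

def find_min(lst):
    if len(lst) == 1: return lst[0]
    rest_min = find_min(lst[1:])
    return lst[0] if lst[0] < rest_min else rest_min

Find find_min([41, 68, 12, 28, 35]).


find_min([41, 68, 12, 28, 35]): compare 41 with find_min([68, 12, 28, 35])
find_min([68, 12, 28, 35]): compare 68 with find_min([12, 28, 35])
find_min([12, 28, 35]): compare 12 with find_min([28, 35])
find_min([28, 35]): compare 28 with find_min([35])
find_min([35]) = 35  (base case)
Compare 28 with 35 -> 28
Compare 12 with 28 -> 12
Compare 68 with 12 -> 12
Compare 41 with 12 -> 12

12


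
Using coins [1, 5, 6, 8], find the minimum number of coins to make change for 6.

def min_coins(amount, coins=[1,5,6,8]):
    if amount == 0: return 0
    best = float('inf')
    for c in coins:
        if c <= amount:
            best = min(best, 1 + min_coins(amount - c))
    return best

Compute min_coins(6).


Building up with DP:
min_coins(0) = 0
min_coins(1) = min(1+min_coins(0)=1+0=1) = 1
min_coins(2) = min(1+min_coins(1)=1+1=2) = 2
min_coins(3) = min(1+min_coins(2)=1+2=3) = 3
min_coins(4) = min(1+min_coins(3)=1+3=4) = 4
min_coins(5) = min(1+min_coins(4)=1+4=5, 1+min_coins(0)=1+0=1) = 1
min_coins(6) = min(1+min_coins(5)=1+1=2, 1+min_coins(1)=1+1=2, 1+min_coins(0)=1+0=1) = 1

1


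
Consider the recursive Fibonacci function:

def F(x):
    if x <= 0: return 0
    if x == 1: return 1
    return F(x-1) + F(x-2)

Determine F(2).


Computing F(2) bottom-up:
F(0) = 0
F(1) = 1
F(2) = F(1) + F(0) = 1 + 0 = 1

1


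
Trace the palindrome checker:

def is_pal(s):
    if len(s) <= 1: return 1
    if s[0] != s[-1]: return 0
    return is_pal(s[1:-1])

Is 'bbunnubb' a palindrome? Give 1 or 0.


is_pal('bbunnubb'): s[0]='b' == s[-1]='b' -> check is_pal('bunnub')
is_pal('bunnub'): s[0]='b' == s[-1]='b' -> check is_pal('unnu')
is_pal('unnu'): s[0]='u' == s[-1]='u' -> check is_pal('nn')
is_pal('nn'): s[0]='n' == s[-1]='n' -> check is_pal('')
is_pal(''): len <= 1 -> return 1  (base case)
Result: 1 (palindrome)

1


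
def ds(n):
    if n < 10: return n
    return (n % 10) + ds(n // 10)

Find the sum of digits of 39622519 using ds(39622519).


ds(39622519) = 9 + ds(3962251)
ds(3962251) = 1 + ds(396225)
ds(396225) = 5 + ds(39622)
ds(39622) = 2 + ds(3962)
ds(3962) = 2 + ds(396)
ds(396) = 6 + ds(39)
ds(39) = 9 + ds(3)
ds(3) = 3  (base case)
Total: 9 + 1 + 5 + 2 + 2 + 6 + 9 + 3 = 37

37


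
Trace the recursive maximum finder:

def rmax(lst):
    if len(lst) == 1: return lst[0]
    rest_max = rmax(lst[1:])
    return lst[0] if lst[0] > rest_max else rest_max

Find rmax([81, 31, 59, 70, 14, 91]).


rmax([81, 31, 59, 70, 14, 91]): compare 81 with rmax([31, 59, 70, 14, 91])
rmax([31, 59, 70, 14, 91]): compare 31 with rmax([59, 70, 14, 91])
rmax([59, 70, 14, 91]): compare 59 with rmax([70, 14, 91])
rmax([70, 14, 91]): compare 70 with rmax([14, 91])
rmax([14, 91]): compare 14 with rmax([91])
rmax([91]) = 91  (base case)
Compare 14 with 91 -> 91
Compare 70 with 91 -> 91
Compare 59 with 91 -> 91
Compare 31 with 91 -> 91
Compare 81 with 91 -> 91

91


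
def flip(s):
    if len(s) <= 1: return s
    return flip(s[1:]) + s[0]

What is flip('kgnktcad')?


flip('kgnktcad') = flip('gnktcad') + 'k'
flip('gnktcad') = flip('nktcad') + 'g'
flip('nktcad') = flip('ktcad') + 'n'
flip('ktcad') = flip('tcad') + 'k'
flip('tcad') = flip('cad') + 't'
flip('cad') = flip('ad') + 'c'
flip('ad') = flip('d') + 'a'
flip('d') = 'd'  (base case)
Concatenating: 'd' + 'a' + 'c' + 't' + 'k' + 'n' + 'g' + 'k' = 'dactkngk'

dactkngk


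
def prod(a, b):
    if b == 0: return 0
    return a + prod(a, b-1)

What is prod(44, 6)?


prod(44, 6) = 44 + prod(44, 5)
prod(44, 5) = 44 + prod(44, 4)
prod(44, 4) = 44 + prod(44, 3)
prod(44, 3) = 44 + prod(44, 2)
prod(44, 2) = 44 + prod(44, 1)
prod(44, 1) = 44 + prod(44, 0)
prod(44, 0) = 0  (base case)
Total: 44 + 44 + 44 + 44 + 44 + 44 + 0 = 264

264


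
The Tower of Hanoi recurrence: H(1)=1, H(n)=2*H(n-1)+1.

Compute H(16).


H(16) = 2 * H(15) + 1
H(15) = 2 * H(14) + 1
H(14) = 2 * H(13) + 1
H(13) = 2 * H(12) + 1
H(12) = 2 * H(11) + 1
H(11) = 2 * H(10) + 1
H(10) = 2 * H(9) + 1
H(9) = 2 * H(8) + 1
H(8) = 2 * H(7) + 1
H(7) = 2 * H(6) + 1
H(6) = 2 * H(5) + 1
H(5) = 2 * H(4) + 1
H(4) = 2 * H(3) + 1
H(3) = 2 * H(2) + 1
H(2) = 2 * H(1) + 1
H(1) = 1  (base case)
H(2) = 2 * 1 + 1 = 3
H(3) = 2 * 3 + 1 = 7
H(4) = 2 * 7 + 1 = 15
H(5) = 2 * 15 + 1 = 31
H(6) = 2 * 31 + 1 = 63
H(7) = 2 * 63 + 1 = 127
H(8) = 2 * 127 + 1 = 255
H(9) = 2 * 255 + 1 = 511
H(10) = 2 * 511 + 1 = 1023
H(11) = 2 * 1023 + 1 = 2047
H(12) = 2 * 2047 + 1 = 4095
H(13) = 2 * 4095 + 1 = 8191
H(14) = 2 * 8191 + 1 = 16383
H(15) = 2 * 16383 + 1 = 32767
H(16) = 2 * 32767 + 1 = 65535

65535


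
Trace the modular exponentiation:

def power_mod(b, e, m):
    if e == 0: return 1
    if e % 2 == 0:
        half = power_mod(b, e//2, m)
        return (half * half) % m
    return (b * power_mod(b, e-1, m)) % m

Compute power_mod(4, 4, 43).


power_mod(4, 4, 43): e is even, compute power_mod(4, 2, 43)
  power_mod(4, 2, 43): e is even, compute power_mod(4, 1, 43)
    power_mod(4, 1, 43): e is odd, compute power_mod(4, 0, 43)
      power_mod(4, 0, 43) = 1
    (4 * 1) % 43 = 4
  half=4, (4*4) % 43 = 16
half=16, (16*16) % 43 = 41

41


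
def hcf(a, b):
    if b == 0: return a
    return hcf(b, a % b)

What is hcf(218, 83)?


hcf(218, 83) = hcf(83, 52)
hcf(83, 52) = hcf(52, 31)
hcf(52, 31) = hcf(31, 21)
hcf(31, 21) = hcf(21, 10)
hcf(21, 10) = hcf(10, 1)
hcf(10, 1) = hcf(1, 0)
hcf(1, 0) = 1  (base case)

1


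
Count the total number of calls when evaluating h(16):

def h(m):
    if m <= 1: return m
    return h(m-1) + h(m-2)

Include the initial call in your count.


Let C(n) = total calls for h(n)
C(0) = 1, C(1) = 1
C(2) = 1 + C(1) + C(0) = 1 + 1 + 1 = 3
C(3) = 1 + C(2) + C(1) = 1 + 3 + 1 = 5
C(4) = 1 + C(3) + C(2) = 1 + 5 + 3 = 9
C(5) = 1 + C(4) + C(3) = 1 + 9 + 5 = 15
C(6) = 1 + C(5) + C(4) = 1 + 15 + 9 = 25
C(7) = 1 + C(6) + C(5) = 1 + 25 + 15 = 41
C(8) = 1 + C(7) + C(6) = 1 + 41 + 25 = 67
C(9) = 1 + C(8) + C(7) = 1 + 67 + 41 = 109
C(10) = 1 + C(9) + C(8) = 1 + 109 + 67 = 177
C(11) = 1 + C(10) + C(9) = 1 + 177 + 109 = 287
C(12) = 1 + C(11) + C(10) = 1 + 287 + 177 = 465
C(13) = 1 + C(12) + C(11) = 1 + 465 + 287 = 753
C(14) = 1 + C(13) + C(12) = 1 + 753 + 465 = 1219
C(15) = 1 + C(14) + C(13) = 1 + 1219 + 753 = 1973
C(16) = 1 + C(15) + C(14) = 1 + 1973 + 1219 = 3193

3193


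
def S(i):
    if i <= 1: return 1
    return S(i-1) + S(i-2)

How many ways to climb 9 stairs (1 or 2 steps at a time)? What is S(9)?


Building up from base cases:
S(0) = 1
S(1) = 1
S(2) = S(1) + S(0) = 1 + 1 = 2
S(3) = S(2) + S(1) = 2 + 1 = 3
S(4) = S(3) + S(2) = 3 + 2 = 5
S(5) = S(4) + S(3) = 5 + 3 = 8
S(6) = S(5) + S(4) = 8 + 5 = 13
S(7) = S(6) + S(5) = 13 + 8 = 21
S(8) = S(7) + S(6) = 21 + 13 = 34
S(9) = S(8) + S(7) = 34 + 21 = 55

55


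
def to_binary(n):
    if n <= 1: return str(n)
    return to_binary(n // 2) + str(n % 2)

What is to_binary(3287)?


to_binary(3287) = to_binary(1643) + '1'
to_binary(1643) = to_binary(821) + '1'
to_binary(821) = to_binary(410) + '1'
to_binary(410) = to_binary(205) + '0'
to_binary(205) = to_binary(102) + '1'
to_binary(102) = to_binary(51) + '0'
to_binary(51) = to_binary(25) + '1'
to_binary(25) = to_binary(12) + '1'
to_binary(12) = to_binary(6) + '0'
to_binary(6) = to_binary(3) + '0'
to_binary(3) = to_binary(1) + '1'
to_binary(1) = '1'  (base case)
Concatenating: '1' + '1' + '0' + '0' + '1' + '1' + '0' + '1' + '0' + '1' + '1' + '1' = '110011010111'

110011010111


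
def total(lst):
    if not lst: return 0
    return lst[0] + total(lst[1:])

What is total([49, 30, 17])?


total([49, 30, 17]) = 49 + total([30, 17])
total([30, 17]) = 30 + total([17])
total([17]) = 17 + total([])
total([]) = 0  (base case)
Total: 49 + 30 + 17 + 0 = 96

96


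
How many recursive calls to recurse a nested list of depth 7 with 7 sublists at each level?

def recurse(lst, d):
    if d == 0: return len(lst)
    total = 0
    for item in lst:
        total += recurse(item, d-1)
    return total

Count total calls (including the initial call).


At depth 0 (root): 1 call
At depth 1: each of 1 parents calls recurse on 7 children = 7 calls
At depth 2: each of 7 parents calls recurse on 7 children = 49 calls
At depth 3: each of 49 parents calls recurse on 7 children = 343 calls
At depth 4: each of 343 parents calls recurse on 7 children = 2401 calls
At depth 5: each of 2401 parents calls recurse on 7 children = 16807 calls
At depth 6: each of 16807 parents calls recurse on 7 children = 117649 calls
At depth 7: each of 117649 parents calls recurse on 7 children = 823543 calls
Total: 1 + 7 + 49 + 343 + 2401 + 16807 + 117649 + 823543 = 960800

960800


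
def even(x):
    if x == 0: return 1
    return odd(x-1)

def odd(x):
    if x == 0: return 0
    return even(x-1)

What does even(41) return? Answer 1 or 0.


even(41) = odd(40)
odd(40) = even(39)
even(39) = odd(38)
odd(38) = even(37)
even(37) = odd(36)
odd(36) = even(35)
even(35) = odd(34)
odd(34) = even(33)
even(33) = odd(32)
odd(32) = even(31)
even(31) = odd(30)
odd(30) = even(29)
even(29) = odd(28)
odd(28) = even(27)
even(27) = odd(26)
odd(26) = even(25)
even(25) = odd(24)
odd(24) = even(23)
even(23) = odd(22)
odd(22) = even(21)
even(21) = odd(20)
odd(20) = even(19)
even(19) = odd(18)
odd(18) = even(17)
even(17) = odd(16)
odd(16) = even(15)
even(15) = odd(14)
odd(14) = even(13)
even(13) = odd(12)
odd(12) = even(11)
even(11) = odd(10)
odd(10) = even(9)
even(9) = odd(8)
odd(8) = even(7)
even(7) = odd(6)
odd(6) = even(5)
even(5) = odd(4)
odd(4) = even(3)
even(3) = odd(2)
odd(2) = even(1)
even(1) = odd(0)
odd(0) = 0  (base case)
Result: 0

0


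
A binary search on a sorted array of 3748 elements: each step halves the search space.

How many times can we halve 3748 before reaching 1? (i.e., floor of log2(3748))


3748 / 2 = 1874
1874 / 2 = 937
937 / 2 = 468
468 / 2 = 234
234 / 2 = 117
117 / 2 = 58
58 / 2 = 29
29 / 2 = 14
14 / 2 = 7
7 / 2 = 3
3 / 2 = 1
Reached 1 after 11 halvings

11


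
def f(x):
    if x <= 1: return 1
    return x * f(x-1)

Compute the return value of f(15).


f(15)
= 15 * f(14)
= 15 * 14 * f(13)
= 15 * 14 * 13 * f(12)
= 15 * 14 * 13 * 12 * f(11)
= 15 * 14 * 13 * 12 * 11 * f(10)
= 15 * 14 * 13 * 12 * 11 * 10 * f(9)
= 15 * 14 * 13 * 12 * 11 * 10 * 9 * f(8)
= 15 * 14 * 13 * 12 * 11 * 10 * 9 * 8 * f(7)
= 15 * 14 * 13 * 12 * 11 * 10 * 9 * 8 * 7 * f(6)
= 15 * 14 * 13 * 12 * 11 * 10 * 9 * 8 * 7 * 6 * f(5)
= 15 * 14 * 13 * 12 * 11 * 10 * 9 * 8 * 7 * 6 * 5 * f(4)
= 15 * 14 * 13 * 12 * 11 * 10 * 9 * 8 * 7 * 6 * 5 * 4 * f(3)
= 15 * 14 * 13 * 12 * 11 * 10 * 9 * 8 * 7 * 6 * 5 * 4 * 3 * f(2)
= 15 * 14 * 13 * 12 * 11 * 10 * 9 * 8 * 7 * 6 * 5 * 4 * 3 * 2 * f(1)
= 15 * 14 * 13 * 12 * 11 * 10 * 9 * 8 * 7 * 6 * 5 * 4 * 3 * 2 * 1
= 1307674368000

1307674368000


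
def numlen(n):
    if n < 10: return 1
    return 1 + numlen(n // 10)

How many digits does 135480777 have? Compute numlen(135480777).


numlen(135480777) = 1 + numlen(13548077)
numlen(13548077) = 1 + numlen(1354807)
numlen(1354807) = 1 + numlen(135480)
numlen(135480) = 1 + numlen(13548)
numlen(13548) = 1 + numlen(1354)
numlen(1354) = 1 + numlen(135)
numlen(135) = 1 + numlen(13)
numlen(13) = 1 + numlen(1)
numlen(1) = 1  (base case: 1 < 10)
Unwinding: 1 + 1 + 1 + 1 + 1 + 1 + 1 + 1 + 1 = 9

9


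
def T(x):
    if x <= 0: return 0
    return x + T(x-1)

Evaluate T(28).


T(28)
= 28 + 27 + 26 + 25 + 24 + 23 + 22 + 21 + 20 + 19 + 18 + 17 + 16 + 15 + 14 + 13 + 12 + 11 + 10 + 9 + 8 + 7 + 6 + 5 + 4 + 3 + 2 + 1 + T(0)
= 28 + 27 + 26 + 25 + 24 + 23 + 22 + 21 + 20 + 19 + 18 + 17 + 16 + 15 + 14 + 13 + 12 + 11 + 10 + 9 + 8 + 7 + 6 + 5 + 4 + 3 + 2 + 1 + 0
= 406

406


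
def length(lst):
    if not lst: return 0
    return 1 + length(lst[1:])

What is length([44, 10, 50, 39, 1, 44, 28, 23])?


length([44, 10, 50, 39, 1, 44, 28, 23]) = 1 + length([10, 50, 39, 1, 44, 28, 23])
length([10, 50, 39, 1, 44, 28, 23]) = 1 + length([50, 39, 1, 44, 28, 23])
length([50, 39, 1, 44, 28, 23]) = 1 + length([39, 1, 44, 28, 23])
length([39, 1, 44, 28, 23]) = 1 + length([1, 44, 28, 23])
length([1, 44, 28, 23]) = 1 + length([44, 28, 23])
length([44, 28, 23]) = 1 + length([28, 23])
length([28, 23]) = 1 + length([23])
length([23]) = 1 + length([])
length([]) = 0  (base case)
Unwinding: 1 + 1 + 1 + 1 + 1 + 1 + 1 + 1 + 0 = 8

8


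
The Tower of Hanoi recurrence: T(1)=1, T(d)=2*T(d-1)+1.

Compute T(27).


T(27) = 2 * T(26) + 1
T(26) = 2 * T(25) + 1
T(25) = 2 * T(24) + 1
T(24) = 2 * T(23) + 1
T(23) = 2 * T(22) + 1
T(22) = 2 * T(21) + 1
T(21) = 2 * T(20) + 1
T(20) = 2 * T(19) + 1
T(19) = 2 * T(18) + 1
T(18) = 2 * T(17) + 1
T(17) = 2 * T(16) + 1
T(16) = 2 * T(15) + 1
T(15) = 2 * T(14) + 1
T(14) = 2 * T(13) + 1
T(13) = 2 * T(12) + 1
T(12) = 2 * T(11) + 1
T(11) = 2 * T(10) + 1
T(10) = 2 * T(9) + 1
T(9) = 2 * T(8) + 1
T(8) = 2 * T(7) + 1
T(7) = 2 * T(6) + 1
T(6) = 2 * T(5) + 1
T(5) = 2 * T(4) + 1
T(4) = 2 * T(3) + 1
T(3) = 2 * T(2) + 1
T(2) = 2 * T(1) + 1
T(1) = 1  (base case)
T(2) = 2 * 1 + 1 = 3
T(3) = 2 * 3 + 1 = 7
T(4) = 2 * 7 + 1 = 15
T(5) = 2 * 15 + 1 = 31
T(6) = 2 * 31 + 1 = 63
T(7) = 2 * 63 + 1 = 127
T(8) = 2 * 127 + 1 = 255
T(9) = 2 * 255 + 1 = 511
T(10) = 2 * 511 + 1 = 1023
T(11) = 2 * 1023 + 1 = 2047
T(12) = 2 * 2047 + 1 = 4095
T(13) = 2 * 4095 + 1 = 8191
T(14) = 2 * 8191 + 1 = 16383
T(15) = 2 * 16383 + 1 = 32767
T(16) = 2 * 32767 + 1 = 65535
T(17) = 2 * 65535 + 1 = 131071
T(18) = 2 * 131071 + 1 = 262143
T(19) = 2 * 262143 + 1 = 524287
T(20) = 2 * 524287 + 1 = 1048575
T(21) = 2 * 1048575 + 1 = 2097151
T(22) = 2 * 2097151 + 1 = 4194303
T(23) = 2 * 4194303 + 1 = 8388607
T(24) = 2 * 8388607 + 1 = 16777215
T(25) = 2 * 16777215 + 1 = 33554431
T(26) = 2 * 33554431 + 1 = 67108863
T(27) = 2 * 67108863 + 1 = 134217727

134217727


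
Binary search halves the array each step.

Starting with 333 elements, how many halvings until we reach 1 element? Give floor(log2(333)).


333 / 2 = 166
166 / 2 = 83
83 / 2 = 41
41 / 2 = 20
20 / 2 = 10
10 / 2 = 5
5 / 2 = 2
2 / 2 = 1
Reached 1 after 8 halvings

8


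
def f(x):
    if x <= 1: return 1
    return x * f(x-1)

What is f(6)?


f(6)
= 6 * f(5)
= 6 * 5 * f(4)
= 6 * 5 * 4 * f(3)
= 6 * 5 * 4 * 3 * f(2)
= 6 * 5 * 4 * 3 * 2 * f(1)
= 6 * 5 * 4 * 3 * 2 * 1
= 720

720


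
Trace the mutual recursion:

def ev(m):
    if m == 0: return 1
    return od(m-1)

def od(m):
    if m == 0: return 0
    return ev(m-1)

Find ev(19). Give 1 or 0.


ev(19) = od(18)
od(18) = ev(17)
ev(17) = od(16)
od(16) = ev(15)
ev(15) = od(14)
od(14) = ev(13)
ev(13) = od(12)
od(12) = ev(11)
ev(11) = od(10)
od(10) = ev(9)
ev(9) = od(8)
od(8) = ev(7)
ev(7) = od(6)
od(6) = ev(5)
ev(5) = od(4)
od(4) = ev(3)
ev(3) = od(2)
od(2) = ev(1)
ev(1) = od(0)
od(0) = 0  (base case)
Result: 0

0


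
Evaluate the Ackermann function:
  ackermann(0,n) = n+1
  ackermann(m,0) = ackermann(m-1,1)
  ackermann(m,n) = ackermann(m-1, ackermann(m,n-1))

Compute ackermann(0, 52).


ackermann(0, 52) = 53
Result: ackermann(0, 52) = 53

53


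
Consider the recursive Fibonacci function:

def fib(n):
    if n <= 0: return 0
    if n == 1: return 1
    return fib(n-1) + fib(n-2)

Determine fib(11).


Computing fib(11) bottom-up:
fib(0) = 0
fib(1) = 1
fib(2) = fib(1) + fib(0) = 1 + 0 = 1
fib(3) = fib(2) + fib(1) = 1 + 1 = 2
fib(4) = fib(3) + fib(2) = 2 + 1 = 3
fib(5) = fib(4) + fib(3) = 3 + 2 = 5
fib(6) = fib(5) + fib(4) = 5 + 3 = 8
fib(7) = fib(6) + fib(5) = 8 + 5 = 13
fib(8) = fib(7) + fib(6) = 13 + 8 = 21
fib(9) = fib(8) + fib(7) = 21 + 13 = 34
fib(10) = fib(9) + fib(8) = 34 + 21 = 55
fib(11) = fib(10) + fib(9) = 55 + 34 = 89

89


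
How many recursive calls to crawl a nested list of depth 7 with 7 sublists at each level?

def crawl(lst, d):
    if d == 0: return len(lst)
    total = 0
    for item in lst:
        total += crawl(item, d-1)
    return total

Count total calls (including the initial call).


At depth 0 (root): 1 call
At depth 1: each of 1 parents calls crawl on 7 children = 7 calls
At depth 2: each of 7 parents calls crawl on 7 children = 49 calls
At depth 3: each of 49 parents calls crawl on 7 children = 343 calls
At depth 4: each of 343 parents calls crawl on 7 children = 2401 calls
At depth 5: each of 2401 parents calls crawl on 7 children = 16807 calls
At depth 6: each of 16807 parents calls crawl on 7 children = 117649 calls
At depth 7: each of 117649 parents calls crawl on 7 children = 823543 calls
Total: 1 + 7 + 49 + 343 + 2401 + 16807 + 117649 + 823543 = 960800

960800


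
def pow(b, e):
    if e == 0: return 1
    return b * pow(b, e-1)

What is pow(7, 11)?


pow(7, 11)
= 7 * pow(7, 10)
= 7 * 7 * pow(7, 9)
= 7 * 7 * 7 * pow(7, 8)
= 7 * 7 * 7 * 7 * pow(7, 7)
= 7 * 7 * 7 * 7 * 7 * pow(7, 6)
= 7 * 7 * 7 * 7 * 7 * 7 * pow(7, 5)
= 7 * 7 * 7 * 7 * 7 * 7 * 7 * pow(7, 4)
= 7 * 7 * 7 * 7 * 7 * 7 * 7 * 7 * pow(7, 3)
= 7 * 7 * 7 * 7 * 7 * 7 * 7 * 7 * 7 * pow(7, 2)
= 7 * 7 * 7 * 7 * 7 * 7 * 7 * 7 * 7 * 7 * pow(7, 1)
= 7 * 7 * 7 * 7 * 7 * 7 * 7 * 7 * 7 * 7 * 7 * pow(7, 0)
= 7 * 7 * 7 * 7 * 7 * 7 * 7 * 7 * 7 * 7 * 7 * 1
= 1977326743

1977326743


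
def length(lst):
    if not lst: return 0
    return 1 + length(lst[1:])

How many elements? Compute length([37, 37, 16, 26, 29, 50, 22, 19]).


length([37, 37, 16, 26, 29, 50, 22, 19]) = 1 + length([37, 16, 26, 29, 50, 22, 19])
length([37, 16, 26, 29, 50, 22, 19]) = 1 + length([16, 26, 29, 50, 22, 19])
length([16, 26, 29, 50, 22, 19]) = 1 + length([26, 29, 50, 22, 19])
length([26, 29, 50, 22, 19]) = 1 + length([29, 50, 22, 19])
length([29, 50, 22, 19]) = 1 + length([50, 22, 19])
length([50, 22, 19]) = 1 + length([22, 19])
length([22, 19]) = 1 + length([19])
length([19]) = 1 + length([])
length([]) = 0  (base case)
Unwinding: 1 + 1 + 1 + 1 + 1 + 1 + 1 + 1 + 0 = 8

8


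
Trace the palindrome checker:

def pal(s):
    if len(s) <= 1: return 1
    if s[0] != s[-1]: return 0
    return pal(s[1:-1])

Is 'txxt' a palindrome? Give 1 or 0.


pal('txxt'): s[0]='t' == s[-1]='t' -> check pal('xx')
pal('xx'): s[0]='x' == s[-1]='x' -> check pal('')
pal(''): len <= 1 -> return 1  (base case)
Result: 1 (palindrome)

1


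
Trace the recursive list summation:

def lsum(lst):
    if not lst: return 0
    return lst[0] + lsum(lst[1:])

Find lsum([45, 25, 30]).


lsum([45, 25, 30]) = 45 + lsum([25, 30])
lsum([25, 30]) = 25 + lsum([30])
lsum([30]) = 30 + lsum([])
lsum([]) = 0  (base case)
Total: 45 + 25 + 30 + 0 = 100

100


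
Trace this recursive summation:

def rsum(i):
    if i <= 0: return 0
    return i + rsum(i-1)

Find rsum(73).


rsum(73)
= 73 + 72 + 71 + 70 + 69 + 68 + 67 + 66 + 65 + 64 + 63 + 62 + 61 + 60 + 59 + 58 + 57 + 56 + 55 + 54 + 53 + 52 + 51 + 50 + 49 + 48 + 47 + 46 + 45 + 44 + 43 + 42 + 41 + 40 + 39 + 38 + 37 + 36 + 35 + 34 + 33 + 32 + 31 + 30 + 29 + 28 + 27 + 26 + 25 + 24 + 23 + 22 + 21 + 20 + 19 + 18 + 17 + 16 + 15 + 14 + 13 + 12 + 11 + 10 + 9 + 8 + 7 + 6 + 5 + 4 + 3 + 2 + 1 + rsum(0)
= 73 + 72 + 71 + 70 + 69 + 68 + 67 + 66 + 65 + 64 + 63 + 62 + 61 + 60 + 59 + 58 + 57 + 56 + 55 + 54 + 53 + 52 + 51 + 50 + 49 + 48 + 47 + 46 + 45 + 44 + 43 + 42 + 41 + 40 + 39 + 38 + 37 + 36 + 35 + 34 + 33 + 32 + 31 + 30 + 29 + 28 + 27 + 26 + 25 + 24 + 23 + 22 + 21 + 20 + 19 + 18 + 17 + 16 + 15 + 14 + 13 + 12 + 11 + 10 + 9 + 8 + 7 + 6 + 5 + 4 + 3 + 2 + 1 + 0
= 2701

2701


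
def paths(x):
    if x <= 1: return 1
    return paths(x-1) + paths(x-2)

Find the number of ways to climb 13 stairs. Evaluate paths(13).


Building up from base cases:
paths(0) = 1
paths(1) = 1
paths(2) = paths(1) + paths(0) = 1 + 1 = 2
paths(3) = paths(2) + paths(1) = 2 + 1 = 3
paths(4) = paths(3) + paths(2) = 3 + 2 = 5
paths(5) = paths(4) + paths(3) = 5 + 3 = 8
paths(6) = paths(5) + paths(4) = 8 + 5 = 13
paths(7) = paths(6) + paths(5) = 13 + 8 = 21
paths(8) = paths(7) + paths(6) = 21 + 13 = 34
paths(9) = paths(8) + paths(7) = 34 + 21 = 55
paths(10) = paths(9) + paths(8) = 55 + 34 = 89
paths(11) = paths(10) + paths(9) = 89 + 55 = 144
paths(12) = paths(11) + paths(10) = 144 + 89 = 233
paths(13) = paths(12) + paths(11) = 233 + 144 = 377

377


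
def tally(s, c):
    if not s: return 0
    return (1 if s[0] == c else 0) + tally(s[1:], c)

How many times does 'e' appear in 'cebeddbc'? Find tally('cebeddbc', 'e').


s[0]='c' != 'e' -> 0
s[0]='e' == 'e' -> 1
s[0]='b' != 'e' -> 0
s[0]='e' == 'e' -> 1
s[0]='d' != 'e' -> 0
s[0]='d' != 'e' -> 0
s[0]='b' != 'e' -> 0
s[0]='c' != 'e' -> 0
Sum: 0 + 1 + 0 + 1 + 0 + 0 + 0 + 0 = 2

2


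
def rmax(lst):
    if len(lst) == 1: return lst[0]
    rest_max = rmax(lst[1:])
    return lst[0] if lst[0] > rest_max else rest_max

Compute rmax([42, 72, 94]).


rmax([42, 72, 94]): compare 42 with rmax([72, 94])
rmax([72, 94]): compare 72 with rmax([94])
rmax([94]) = 94  (base case)
Compare 72 with 94 -> 94
Compare 42 with 94 -> 94

94


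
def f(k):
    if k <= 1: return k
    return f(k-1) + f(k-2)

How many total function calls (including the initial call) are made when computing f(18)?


Let C(n) = total calls for f(n)
C(0) = 1, C(1) = 1
C(2) = 1 + C(1) + C(0) = 1 + 1 + 1 = 3
C(3) = 1 + C(2) + C(1) = 1 + 3 + 1 = 5
C(4) = 1 + C(3) + C(2) = 1 + 5 + 3 = 9
C(5) = 1 + C(4) + C(3) = 1 + 9 + 5 = 15
C(6) = 1 + C(5) + C(4) = 1 + 15 + 9 = 25
C(7) = 1 + C(6) + C(5) = 1 + 25 + 15 = 41
C(8) = 1 + C(7) + C(6) = 1 + 41 + 25 = 67
C(9) = 1 + C(8) + C(7) = 1 + 67 + 41 = 109
C(10) = 1 + C(9) + C(8) = 1 + 109 + 67 = 177
C(11) = 1 + C(10) + C(9) = 1 + 177 + 109 = 287
C(12) = 1 + C(11) + C(10) = 1 + 287 + 177 = 465
C(13) = 1 + C(12) + C(11) = 1 + 465 + 287 = 753
C(14) = 1 + C(13) + C(12) = 1 + 753 + 465 = 1219
C(15) = 1 + C(14) + C(13) = 1 + 1219 + 753 = 1973
C(16) = 1 + C(15) + C(14) = 1 + 1973 + 1219 = 3193
C(17) = 1 + C(16) + C(15) = 1 + 3193 + 1973 = 5167
C(18) = 1 + C(17) + C(16) = 1 + 5167 + 3193 = 8361

8361


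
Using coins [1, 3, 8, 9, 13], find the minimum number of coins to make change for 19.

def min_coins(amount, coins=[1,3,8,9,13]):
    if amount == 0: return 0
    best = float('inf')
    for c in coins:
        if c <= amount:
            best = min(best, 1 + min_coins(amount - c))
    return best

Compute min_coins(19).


Building up with DP:
min_coins(0) = 0
min_coins(1) = min(1+min_coins(0)=1+0=1) = 1
min_coins(2) = min(1+min_coins(1)=1+1=2) = 2
min_coins(3) = min(1+min_coins(2)=1+2=3, 1+min_coins(0)=1+0=1) = 1
min_coins(4) = min(1+min_coins(3)=1+1=2, 1+min_coins(1)=1+1=2) = 2
min_coins(5) = min(1+min_coins(4)=1+2=3, 1+min_coins(2)=1+2=3) = 3
min_coins(6) = min(1+min_coins(5)=1+3=4, 1+min_coins(3)=1+1=2) = 2
min_coins(7) = min(1+min_coins(6)=1+2=3, 1+min_coins(4)=1+2=3) = 3
min_coins(8) = min(1+min_coins(7)=1+3=4, 1+min_coins(5)=1+3=4, 1+min_coins(0)=1+0=1) = 1
min_coins(9) = min(1+min_coins(8)=1+1=2, 1+min_coins(6)=1+2=3, 1+min_coins(1)=1+1=2, 1+min_coins(0)=1+0=1) = 1
min_coins(10) = min(1+min_coins(9)=1+1=2, 1+min_coins(7)=1+3=4, 1+min_coins(2)=1+2=3, 1+min_coins(1)=1+1=2) = 2
min_coins(11) = min(1+min_coins(10)=1+2=3, 1+min_coins(8)=1+1=2, 1+min_coins(3)=1+1=2, 1+min_coins(2)=1+2=3) = 2
min_coins(12) = min(1+min_coins(11)=1+2=3, 1+min_coins(9)=1+1=2, 1+min_coins(4)=1+2=3, 1+min_coins(3)=1+1=2) = 2
min_coins(13) = min(1+min_coins(12)=1+2=3, 1+min_coins(10)=1+2=3, 1+min_coins(5)=1+3=4, 1+min_coins(4)=1+2=3, 1+min_coins(0)=1+0=1) = 1
min_coins(14) = min(1+min_coins(13)=1+1=2, 1+min_coins(11)=1+2=3, 1+min_coins(6)=1+2=3, 1+min_coins(5)=1+3=4, 1+min_coins(1)=1+1=2) = 2
min_coins(15) = min(1+min_coins(14)=1+2=3, 1+min_coins(12)=1+2=3, 1+min_coins(7)=1+3=4, 1+min_coins(6)=1+2=3, 1+min_coins(2)=1+2=3) = 3
min_coins(16) = min(1+min_coins(15)=1+3=4, 1+min_coins(13)=1+1=2, 1+min_coins(8)=1+1=2, 1+min_coins(7)=1+3=4, 1+min_coins(3)=1+1=2) = 2
min_coins(17) = min(1+min_coins(16)=1+2=3, 1+min_coins(14)=1+2=3, 1+min_coins(9)=1+1=2, 1+min_coins(8)=1+1=2, 1+min_coins(4)=1+2=3) = 2
min_coins(18) = min(1+min_coins(17)=1+2=3, 1+min_coins(15)=1+3=4, 1+min_coins(10)=1+2=3, 1+min_coins(9)=1+1=2, 1+min_coins(5)=1+3=4) = 2
min_coins(19) = min(1+min_coins(18)=1+2=3, 1+min_coins(16)=1+2=3, 1+min_coins(11)=1+2=3, 1+min_coins(10)=1+2=3, 1+min_coins(6)=1+2=3) = 3

3


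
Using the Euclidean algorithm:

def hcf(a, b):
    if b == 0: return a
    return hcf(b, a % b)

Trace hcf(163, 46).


hcf(163, 46) = hcf(46, 25)
hcf(46, 25) = hcf(25, 21)
hcf(25, 21) = hcf(21, 4)
hcf(21, 4) = hcf(4, 1)
hcf(4, 1) = hcf(1, 0)
hcf(1, 0) = 1  (base case)

1


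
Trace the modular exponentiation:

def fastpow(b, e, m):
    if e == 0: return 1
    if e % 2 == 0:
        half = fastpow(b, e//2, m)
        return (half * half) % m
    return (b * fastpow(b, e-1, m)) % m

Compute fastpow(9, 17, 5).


fastpow(9, 17, 5): e is odd, compute fastpow(9, 16, 5)
  fastpow(9, 16, 5): e is even, compute fastpow(9, 8, 5)
    fastpow(9, 8, 5): e is even, compute fastpow(9, 4, 5)
      fastpow(9, 4, 5): e is even, compute fastpow(9, 2, 5)
        fastpow(9, 2, 5): e is even, compute fastpow(9, 1, 5)
          fastpow(9, 1, 5): e is odd, compute fastpow(9, 0, 5)
          fastpow(9, 0, 5) = 1
          (9 * 1) % 5 = 4
        half=4, (4*4) % 5 = 1
      half=1, (1*1) % 5 = 1
    half=1, (1*1) % 5 = 1
  half=1, (1*1) % 5 = 1
(9 * 1) % 5 = 4

4


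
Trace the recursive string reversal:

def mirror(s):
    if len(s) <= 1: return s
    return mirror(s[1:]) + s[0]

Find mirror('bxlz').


mirror('bxlz') = mirror('xlz') + 'b'
mirror('xlz') = mirror('lz') + 'x'
mirror('lz') = mirror('z') + 'l'
mirror('z') = 'z'  (base case)
Concatenating: 'z' + 'l' + 'x' + 'b' = 'zlxb'

zlxb


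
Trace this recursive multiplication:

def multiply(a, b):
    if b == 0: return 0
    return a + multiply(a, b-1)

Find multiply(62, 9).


multiply(62, 9) = 62 + multiply(62, 8)
multiply(62, 8) = 62 + multiply(62, 7)
multiply(62, 7) = 62 + multiply(62, 6)
multiply(62, 6) = 62 + multiply(62, 5)
multiply(62, 5) = 62 + multiply(62, 4)
multiply(62, 4) = 62 + multiply(62, 3)
multiply(62, 3) = 62 + multiply(62, 2)
multiply(62, 2) = 62 + multiply(62, 1)
multiply(62, 1) = 62 + multiply(62, 0)
multiply(62, 0) = 0  (base case)
Total: 62 + 62 + 62 + 62 + 62 + 62 + 62 + 62 + 62 + 0 = 558

558


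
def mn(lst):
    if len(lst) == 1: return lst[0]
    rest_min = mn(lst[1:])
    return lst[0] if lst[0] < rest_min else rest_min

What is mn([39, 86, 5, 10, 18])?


mn([39, 86, 5, 10, 18]): compare 39 with mn([86, 5, 10, 18])
mn([86, 5, 10, 18]): compare 86 with mn([5, 10, 18])
mn([5, 10, 18]): compare 5 with mn([10, 18])
mn([10, 18]): compare 10 with mn([18])
mn([18]) = 18  (base case)
Compare 10 with 18 -> 10
Compare 5 with 10 -> 5
Compare 86 with 5 -> 5
Compare 39 with 5 -> 5

5


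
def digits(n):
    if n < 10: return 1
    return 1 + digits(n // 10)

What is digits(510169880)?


digits(510169880) = 1 + digits(51016988)
digits(51016988) = 1 + digits(5101698)
digits(5101698) = 1 + digits(510169)
digits(510169) = 1 + digits(51016)
digits(51016) = 1 + digits(5101)
digits(5101) = 1 + digits(510)
digits(510) = 1 + digits(51)
digits(51) = 1 + digits(5)
digits(5) = 1  (base case: 5 < 10)
Unwinding: 1 + 1 + 1 + 1 + 1 + 1 + 1 + 1 + 1 = 9

9


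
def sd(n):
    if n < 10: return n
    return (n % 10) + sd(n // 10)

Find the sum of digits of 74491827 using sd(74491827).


sd(74491827) = 7 + sd(7449182)
sd(7449182) = 2 + sd(744918)
sd(744918) = 8 + sd(74491)
sd(74491) = 1 + sd(7449)
sd(7449) = 9 + sd(744)
sd(744) = 4 + sd(74)
sd(74) = 4 + sd(7)
sd(7) = 7  (base case)
Total: 7 + 2 + 8 + 1 + 9 + 4 + 4 + 7 = 42

42


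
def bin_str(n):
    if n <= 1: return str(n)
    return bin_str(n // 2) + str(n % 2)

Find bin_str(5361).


bin_str(5361) = bin_str(2680) + '1'
bin_str(2680) = bin_str(1340) + '0'
bin_str(1340) = bin_str(670) + '0'
bin_str(670) = bin_str(335) + '0'
bin_str(335) = bin_str(167) + '1'
bin_str(167) = bin_str(83) + '1'
bin_str(83) = bin_str(41) + '1'
bin_str(41) = bin_str(20) + '1'
bin_str(20) = bin_str(10) + '0'
bin_str(10) = bin_str(5) + '0'
bin_str(5) = bin_str(2) + '1'
bin_str(2) = bin_str(1) + '0'
bin_str(1) = '1'  (base case)
Concatenating: '1' + '0' + '1' + '0' + '0' + '1' + '1' + '1' + '1' + '0' + '0' + '0' + '1' = '1010011110001'

1010011110001


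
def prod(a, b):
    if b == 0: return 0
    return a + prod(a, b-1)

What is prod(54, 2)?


prod(54, 2) = 54 + prod(54, 1)
prod(54, 1) = 54 + prod(54, 0)
prod(54, 0) = 0  (base case)
Total: 54 + 54 + 0 = 108

108


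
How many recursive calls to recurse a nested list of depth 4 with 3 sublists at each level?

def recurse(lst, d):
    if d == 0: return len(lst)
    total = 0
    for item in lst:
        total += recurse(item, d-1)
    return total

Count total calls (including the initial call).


At depth 0 (root): 1 call
At depth 1: each of 1 parents calls recurse on 3 children = 3 calls
At depth 2: each of 3 parents calls recurse on 3 children = 9 calls
At depth 3: each of 9 parents calls recurse on 3 children = 27 calls
At depth 4: each of 27 parents calls recurse on 3 children = 81 calls
Total: 1 + 3 + 9 + 27 + 81 = 121

121


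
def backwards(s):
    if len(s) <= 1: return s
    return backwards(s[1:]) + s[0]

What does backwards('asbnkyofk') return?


backwards('asbnkyofk') = backwards('sbnkyofk') + 'a'
backwards('sbnkyofk') = backwards('bnkyofk') + 's'
backwards('bnkyofk') = backwards('nkyofk') + 'b'
backwards('nkyofk') = backwards('kyofk') + 'n'
backwards('kyofk') = backwards('yofk') + 'k'
backwards('yofk') = backwards('ofk') + 'y'
backwards('ofk') = backwards('fk') + 'o'
backwards('fk') = backwards('k') + 'f'
backwards('k') = 'k'  (base case)
Concatenating: 'k' + 'f' + 'o' + 'y' + 'k' + 'n' + 'b' + 's' + 'a' = 'kfoyknbsa'

kfoyknbsa


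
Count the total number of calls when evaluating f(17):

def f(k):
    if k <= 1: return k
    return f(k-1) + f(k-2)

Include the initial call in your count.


Let C(n) = total calls for f(n)
C(0) = 1, C(1) = 1
C(2) = 1 + C(1) + C(0) = 1 + 1 + 1 = 3
C(3) = 1 + C(2) + C(1) = 1 + 3 + 1 = 5
C(4) = 1 + C(3) + C(2) = 1 + 5 + 3 = 9
C(5) = 1 + C(4) + C(3) = 1 + 9 + 5 = 15
C(6) = 1 + C(5) + C(4) = 1 + 15 + 9 = 25
C(7) = 1 + C(6) + C(5) = 1 + 25 + 15 = 41
C(8) = 1 + C(7) + C(6) = 1 + 41 + 25 = 67
C(9) = 1 + C(8) + C(7) = 1 + 67 + 41 = 109
C(10) = 1 + C(9) + C(8) = 1 + 109 + 67 = 177
C(11) = 1 + C(10) + C(9) = 1 + 177 + 109 = 287
C(12) = 1 + C(11) + C(10) = 1 + 287 + 177 = 465
C(13) = 1 + C(12) + C(11) = 1 + 465 + 287 = 753
C(14) = 1 + C(13) + C(12) = 1 + 753 + 465 = 1219
C(15) = 1 + C(14) + C(13) = 1 + 1219 + 753 = 1973
C(16) = 1 + C(15) + C(14) = 1 + 1973 + 1219 = 3193
C(17) = 1 + C(16) + C(15) = 1 + 3193 + 1973 = 5167

5167


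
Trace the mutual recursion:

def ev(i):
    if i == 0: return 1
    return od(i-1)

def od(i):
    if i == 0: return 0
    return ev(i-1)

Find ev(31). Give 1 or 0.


ev(31) = od(30)
od(30) = ev(29)
ev(29) = od(28)
od(28) = ev(27)
ev(27) = od(26)
od(26) = ev(25)
ev(25) = od(24)
od(24) = ev(23)
ev(23) = od(22)
od(22) = ev(21)
ev(21) = od(20)
od(20) = ev(19)
ev(19) = od(18)
od(18) = ev(17)
ev(17) = od(16)
od(16) = ev(15)
ev(15) = od(14)
od(14) = ev(13)
ev(13) = od(12)
od(12) = ev(11)
ev(11) = od(10)
od(10) = ev(9)
ev(9) = od(8)
od(8) = ev(7)
ev(7) = od(6)
od(6) = ev(5)
ev(5) = od(4)
od(4) = ev(3)
ev(3) = od(2)
od(2) = ev(1)
ev(1) = od(0)
od(0) = 0  (base case)
Result: 0

0


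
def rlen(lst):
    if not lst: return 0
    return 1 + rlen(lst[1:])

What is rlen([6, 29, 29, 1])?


rlen([6, 29, 29, 1]) = 1 + rlen([29, 29, 1])
rlen([29, 29, 1]) = 1 + rlen([29, 1])
rlen([29, 1]) = 1 + rlen([1])
rlen([1]) = 1 + rlen([])
rlen([]) = 0  (base case)
Unwinding: 1 + 1 + 1 + 1 + 0 = 4

4


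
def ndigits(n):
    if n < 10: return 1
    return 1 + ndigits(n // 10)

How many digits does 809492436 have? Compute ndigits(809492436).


ndigits(809492436) = 1 + ndigits(80949243)
ndigits(80949243) = 1 + ndigits(8094924)
ndigits(8094924) = 1 + ndigits(809492)
ndigits(809492) = 1 + ndigits(80949)
ndigits(80949) = 1 + ndigits(8094)
ndigits(8094) = 1 + ndigits(809)
ndigits(809) = 1 + ndigits(80)
ndigits(80) = 1 + ndigits(8)
ndigits(8) = 1  (base case: 8 < 10)
Unwinding: 1 + 1 + 1 + 1 + 1 + 1 + 1 + 1 + 1 = 9

9


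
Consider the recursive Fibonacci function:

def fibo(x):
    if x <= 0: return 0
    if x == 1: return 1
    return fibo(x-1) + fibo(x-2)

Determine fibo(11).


Computing fibo(11) bottom-up:
fibo(0) = 0
fibo(1) = 1
fibo(2) = fibo(1) + fibo(0) = 1 + 0 = 1
fibo(3) = fibo(2) + fibo(1) = 1 + 1 = 2
fibo(4) = fibo(3) + fibo(2) = 2 + 1 = 3
fibo(5) = fibo(4) + fibo(3) = 3 + 2 = 5
fibo(6) = fibo(5) + fibo(4) = 5 + 3 = 8
fibo(7) = fibo(6) + fibo(5) = 8 + 5 = 13
fibo(8) = fibo(7) + fibo(6) = 13 + 8 = 21
fibo(9) = fibo(8) + fibo(7) = 21 + 13 = 34
fibo(10) = fibo(9) + fibo(8) = 34 + 21 = 55
fibo(11) = fibo(10) + fibo(9) = 55 + 34 = 89

89


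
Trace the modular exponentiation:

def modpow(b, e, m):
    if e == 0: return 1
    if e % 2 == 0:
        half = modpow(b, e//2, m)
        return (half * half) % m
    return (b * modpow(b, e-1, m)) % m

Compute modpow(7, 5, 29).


modpow(7, 5, 29): e is odd, compute modpow(7, 4, 29)
  modpow(7, 4, 29): e is even, compute modpow(7, 2, 29)
    modpow(7, 2, 29): e is even, compute modpow(7, 1, 29)
      modpow(7, 1, 29): e is odd, compute modpow(7, 0, 29)
        modpow(7, 0, 29) = 1
      (7 * 1) % 29 = 7
    half=7, (7*7) % 29 = 20
  half=20, (20*20) % 29 = 23
(7 * 23) % 29 = 16

16


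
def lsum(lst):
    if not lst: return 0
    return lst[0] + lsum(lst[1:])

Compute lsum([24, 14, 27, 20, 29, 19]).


lsum([24, 14, 27, 20, 29, 19]) = 24 + lsum([14, 27, 20, 29, 19])
lsum([14, 27, 20, 29, 19]) = 14 + lsum([27, 20, 29, 19])
lsum([27, 20, 29, 19]) = 27 + lsum([20, 29, 19])
lsum([20, 29, 19]) = 20 + lsum([29, 19])
lsum([29, 19]) = 29 + lsum([19])
lsum([19]) = 19 + lsum([])
lsum([]) = 0  (base case)
Total: 24 + 14 + 27 + 20 + 29 + 19 + 0 = 133

133


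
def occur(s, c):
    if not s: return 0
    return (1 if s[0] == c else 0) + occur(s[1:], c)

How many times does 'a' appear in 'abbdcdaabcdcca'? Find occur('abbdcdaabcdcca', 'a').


s[0]='a' == 'a' -> 1
s[0]='b' != 'a' -> 0
s[0]='b' != 'a' -> 0
s[0]='d' != 'a' -> 0
s[0]='c' != 'a' -> 0
s[0]='d' != 'a' -> 0
s[0]='a' == 'a' -> 1
s[0]='a' == 'a' -> 1
s[0]='b' != 'a' -> 0
s[0]='c' != 'a' -> 0
s[0]='d' != 'a' -> 0
s[0]='c' != 'a' -> 0
s[0]='c' != 'a' -> 0
s[0]='a' == 'a' -> 1
Sum: 1 + 0 + 0 + 0 + 0 + 0 + 1 + 1 + 0 + 0 + 0 + 0 + 0 + 1 = 4

4


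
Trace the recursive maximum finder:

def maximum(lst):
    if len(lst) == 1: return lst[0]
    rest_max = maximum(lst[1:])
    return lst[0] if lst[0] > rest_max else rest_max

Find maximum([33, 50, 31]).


maximum([33, 50, 31]): compare 33 with maximum([50, 31])
maximum([50, 31]): compare 50 with maximum([31])
maximum([31]) = 31  (base case)
Compare 50 with 31 -> 50
Compare 33 with 50 -> 50

50


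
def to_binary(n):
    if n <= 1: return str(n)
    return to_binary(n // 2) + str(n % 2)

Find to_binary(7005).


to_binary(7005) = to_binary(3502) + '1'
to_binary(3502) = to_binary(1751) + '0'
to_binary(1751) = to_binary(875) + '1'
to_binary(875) = to_binary(437) + '1'
to_binary(437) = to_binary(218) + '1'
to_binary(218) = to_binary(109) + '0'
to_binary(109) = to_binary(54) + '1'
to_binary(54) = to_binary(27) + '0'
to_binary(27) = to_binary(13) + '1'
to_binary(13) = to_binary(6) + '1'
to_binary(6) = to_binary(3) + '0'
to_binary(3) = to_binary(1) + '1'
to_binary(1) = '1'  (base case)
Concatenating: '1' + '1' + '0' + '1' + '1' + '0' + '1' + '0' + '1' + '1' + '1' + '0' + '1' = '1101101011101'

1101101011101


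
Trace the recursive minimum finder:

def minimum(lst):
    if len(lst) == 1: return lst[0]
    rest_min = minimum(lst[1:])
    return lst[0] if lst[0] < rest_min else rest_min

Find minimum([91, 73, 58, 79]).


minimum([91, 73, 58, 79]): compare 91 with minimum([73, 58, 79])
minimum([73, 58, 79]): compare 73 with minimum([58, 79])
minimum([58, 79]): compare 58 with minimum([79])
minimum([79]) = 79  (base case)
Compare 58 with 79 -> 58
Compare 73 with 58 -> 58
Compare 91 with 58 -> 58

58


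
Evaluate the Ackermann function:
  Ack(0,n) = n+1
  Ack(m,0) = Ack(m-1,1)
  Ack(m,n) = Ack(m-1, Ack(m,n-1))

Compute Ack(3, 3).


Ack(3, 3) = Ack(2, Ack(3, 2))
  Ack(3, 2) = Ack(2, Ack(3, 1))
    Ack(3, 1) = Ack(2, Ack(3, 0))
      Ack(3, 0) = Ack(2, 1)
        Ack(2, 1) = Ack(1, Ack(2, 0))
          Ack(2, 0) = Ack(1, 1)
          Ack(1, 1) = Ack(0, Ack(1, 0))
          Ack(1, 0) = Ack(0, 1)
          Ack(0, 1) = 2
            = Ack(0, 2)
          Ack(0, 2) = 3
          = Ack(1, 3)
          Ack(1, 3) = Ack(0, Ack(1, 2))
          Ack(1, 2) = Ack(0, Ack(1, 1))
          Ack(1, 1) = Ack(0, Ack(1, 0))
          Ack(1, 0) = Ack(0, 1)
          Ack(0, 1) = 2
            = Ack(0, 2)
          Ack(0, 2) = 3
            = Ack(0, 3)
          Ack(0, 3) = 4
            = Ack(0, 4)
          Ack(0, 4) = 5
      = Ack(2, 5)
      Ack(2, 5) = Ack(1, Ack(2, 4))
... (trace truncated)
Result: Ack(3, 3) = 61

61


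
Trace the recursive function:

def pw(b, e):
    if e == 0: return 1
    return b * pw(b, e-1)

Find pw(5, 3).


pw(5, 3)
= 5 * pw(5, 2)
= 5 * 5 * pw(5, 1)
= 5 * 5 * 5 * pw(5, 0)
= 5 * 5 * 5 * 1
= 125

125


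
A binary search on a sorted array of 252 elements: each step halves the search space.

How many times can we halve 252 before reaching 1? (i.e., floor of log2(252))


252 / 2 = 126
126 / 2 = 63
63 / 2 = 31
31 / 2 = 15
15 / 2 = 7
7 / 2 = 3
3 / 2 = 1
Reached 1 after 7 halvings

7


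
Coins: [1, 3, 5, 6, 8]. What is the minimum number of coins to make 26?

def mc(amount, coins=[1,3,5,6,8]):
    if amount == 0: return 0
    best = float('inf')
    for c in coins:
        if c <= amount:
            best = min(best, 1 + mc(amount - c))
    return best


Building up with DP:
mc(0) = 0
mc(1) = min(1+mc(0)=1+0=1) = 1
mc(2) = min(1+mc(1)=1+1=2) = 2
mc(3) = min(1+mc(2)=1+2=3, 1+mc(0)=1+0=1) = 1
mc(4) = min(1+mc(3)=1+1=2, 1+mc(1)=1+1=2) = 2
mc(5) = min(1+mc(4)=1+2=3, 1+mc(2)=1+2=3, 1+mc(0)=1+0=1) = 1
mc(6) = min(1+mc(5)=1+1=2, 1+mc(3)=1+1=2, 1+mc(1)=1+1=2, 1+mc(0)=1+0=1) = 1
mc(7) = min(1+mc(6)=1+1=2, 1+mc(4)=1+2=3, 1+mc(2)=1+2=3, 1+mc(1)=1+1=2) = 2
mc(8) = min(1+mc(7)=1+2=3, 1+mc(5)=1+1=2, 1+mc(3)=1+1=2, 1+mc(2)=1+2=3, 1+mc(0)=1+0=1) = 1
mc(9) = min(1+mc(8)=1+1=2, 1+mc(6)=1+1=2, 1+mc(4)=1+2=3, 1+mc(3)=1+1=2, 1+mc(1)=1+1=2) = 2
mc(10) = min(1+mc(9)=1+2=3, 1+mc(7)=1+2=3, 1+mc(5)=1+1=2, 1+mc(4)=1+2=3, 1+mc(2)=1+2=3) = 2
mc(11) = min(1+mc(10)=1+2=3, 1+mc(8)=1+1=2, 1+mc(6)=1+1=2, 1+mc(5)=1+1=2, 1+mc(3)=1+1=2) = 2
mc(12) = min(1+mc(11)=1+2=3, 1+mc(9)=1+2=3, 1+mc(7)=1+2=3, 1+mc(6)=1+1=2, 1+mc(4)=1+2=3) = 2
mc(13) = min(1+mc(12)=1+2=3, 1+mc(10)=1+2=3, 1+mc(8)=1+1=2, 1+mc(7)=1+2=3, 1+mc(5)=1+1=2) = 2
mc(14) = min(1+mc(13)=1+2=3, 1+mc(11)=1+2=3, 1+mc(9)=1+2=3, 1+mc(8)=1+1=2, 1+mc(6)=1+1=2) = 2
mc(15) = min(1+mc(14)=1+2=3, 1+mc(12)=1+2=3, 1+mc(10)=1+2=3, 1+mc(9)=1+2=3, 1+mc(7)=1+2=3) = 3
mc(16) = min(1+mc(15)=1+3=4, 1+mc(13)=1+2=3, 1+mc(11)=1+2=3, 1+mc(10)=1+2=3, 1+mc(8)=1+1=2) = 2
mc(17) = min(1+mc(16)=1+2=3, 1+mc(14)=1+2=3, 1+mc(12)=1+2=3, 1+mc(11)=1+2=3, 1+mc(9)=1+2=3) = 3
mc(18) = min(1+mc(17)=1+3=4, 1+mc(15)=1+3=4, 1+mc(13)=1+2=3, 1+mc(12)=1+2=3, 1+mc(10)=1+2=3) = 3
mc(19) = min(1+mc(18)=1+3=4, 1+mc(16)=1+2=3, 1+mc(14)=1+2=3, 1+mc(13)=1+2=3, 1+mc(11)=1+2=3) = 3
mc(20) = min(1+mc(19)=1+3=4, 1+mc(17)=1+3=4, 1+mc(15)=1+3=4, 1+mc(14)=1+2=3, 1+mc(12)=1+2=3) = 3
mc(21) = min(1+mc(20)=1+3=4, 1+mc(18)=1+3=4, 1+mc(16)=1+2=3, 1+mc(15)=1+3=4, 1+mc(13)=1+2=3) = 3
mc(22) = min(1+mc(21)=1+3=4, 1+mc(19)=1+3=4, 1+mc(17)=1+3=4, 1+mc(16)=1+2=3, 1+mc(14)=1+2=3) = 3
mc(23) = min(1+mc(22)=1+3=4, 1+mc(20)=1+3=4, 1+mc(18)=1+3=4, 1+mc(17)=1+3=4, 1+mc(15)=1+3=4) = 4
mc(24) = min(1+mc(23)=1+4=5, 1+mc(21)=1+3=4, 1+mc(19)=1+3=4, 1+mc(18)=1+3=4, 1+mc(16)=1+2=3) = 3
mc(25) = min(1+mc(24)=1+3=4, 1+mc(22)=1+3=4, 1+mc(20)=1+3=4, 1+mc(19)=1+3=4, 1+mc(17)=1+3=4) = 4
mc(26) = min(1+mc(25)=1+4=5, 1+mc(23)=1+4=5, 1+mc(21)=1+3=4, 1+mc(20)=1+3=4, 1+mc(18)=1+3=4) = 4

4


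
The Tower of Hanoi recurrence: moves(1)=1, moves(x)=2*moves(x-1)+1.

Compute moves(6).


moves(6) = 2 * moves(5) + 1
moves(5) = 2 * moves(4) + 1
moves(4) = 2 * moves(3) + 1
moves(3) = 2 * moves(2) + 1
moves(2) = 2 * moves(1) + 1
moves(1) = 1  (base case)
moves(2) = 2 * 1 + 1 = 3
moves(3) = 2 * 3 + 1 = 7
moves(4) = 2 * 7 + 1 = 15
moves(5) = 2 * 15 + 1 = 31
moves(6) = 2 * 31 + 1 = 63

63


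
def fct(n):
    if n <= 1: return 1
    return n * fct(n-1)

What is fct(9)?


fct(9)
= 9 * fct(8)
= 9 * 8 * fct(7)
= 9 * 8 * 7 * fct(6)
= 9 * 8 * 7 * 6 * fct(5)
= 9 * 8 * 7 * 6 * 5 * fct(4)
= 9 * 8 * 7 * 6 * 5 * 4 * fct(3)
= 9 * 8 * 7 * 6 * 5 * 4 * 3 * fct(2)
= 9 * 8 * 7 * 6 * 5 * 4 * 3 * 2 * fct(1)
= 9 * 8 * 7 * 6 * 5 * 4 * 3 * 2 * 1
= 362880

362880
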